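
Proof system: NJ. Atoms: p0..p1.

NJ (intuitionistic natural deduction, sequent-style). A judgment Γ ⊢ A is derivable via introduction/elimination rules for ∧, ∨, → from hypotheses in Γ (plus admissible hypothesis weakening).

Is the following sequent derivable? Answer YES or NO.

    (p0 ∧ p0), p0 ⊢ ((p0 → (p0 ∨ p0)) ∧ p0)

Proof tree:
[∧I] (p0 ∧ p0), p0 ⊢ ((p0 → (p0 ∨ p0)) ∧ p0)
  [→I]  ⊢ (p0 → (p0 ∨ p0))
    [∨I₁] p0 ⊢ (p0 ∨ p0)
      [Ax] p0 ⊢ p0
  [Wk] p0, (p0 ∧ p0) ⊢ p0
    [Ax] p0 ⊢ p0

Result: YES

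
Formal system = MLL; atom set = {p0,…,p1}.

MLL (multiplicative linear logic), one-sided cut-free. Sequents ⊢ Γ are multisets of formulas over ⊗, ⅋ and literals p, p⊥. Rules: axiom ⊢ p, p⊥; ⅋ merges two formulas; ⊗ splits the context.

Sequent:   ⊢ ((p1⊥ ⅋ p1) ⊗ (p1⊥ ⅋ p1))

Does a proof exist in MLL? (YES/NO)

Derivation trace:
[⊗]  ⊢ ((p1⊥ ⅋ p1) ⊗ (p1⊥ ⅋ p1))
  [⅋]  ⊢ (p1⊥ ⅋ p1)
    [Ax]  ⊢ p1, p1⊥
  [⅋]  ⊢ (p1⊥ ⅋ p1)
    [Ax]  ⊢ p1, p1⊥

Result: YES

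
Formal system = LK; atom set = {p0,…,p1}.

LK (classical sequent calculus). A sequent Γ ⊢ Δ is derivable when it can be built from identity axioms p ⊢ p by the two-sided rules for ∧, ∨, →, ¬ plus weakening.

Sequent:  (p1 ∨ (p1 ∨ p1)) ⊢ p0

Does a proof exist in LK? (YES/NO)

Enumerate valuations to refute Γ ⊢ Δ:
  v=00: Γ:[(p1 ∨ (p1 ∨ p1))=F] Δ:[p0=F] refutes=False
  v=01: Γ:[(p1 ∨ (p1 ∨ p1))=T] Δ:[p0=F] refutes=True  ← countermodel

Result: NO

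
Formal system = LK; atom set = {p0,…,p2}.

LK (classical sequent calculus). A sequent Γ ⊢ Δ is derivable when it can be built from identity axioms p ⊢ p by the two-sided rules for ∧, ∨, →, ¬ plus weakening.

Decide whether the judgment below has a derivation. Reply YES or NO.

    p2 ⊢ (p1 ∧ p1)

Truth-table refutation:
  v=000: Γ:[p2=F] Δ:[(p1 ∧ p1)=F] refutes=False
  v=001: Γ:[p2=T] Δ:[(p1 ∧ p1)=F] refutes=True  ← countermodel

Result: NO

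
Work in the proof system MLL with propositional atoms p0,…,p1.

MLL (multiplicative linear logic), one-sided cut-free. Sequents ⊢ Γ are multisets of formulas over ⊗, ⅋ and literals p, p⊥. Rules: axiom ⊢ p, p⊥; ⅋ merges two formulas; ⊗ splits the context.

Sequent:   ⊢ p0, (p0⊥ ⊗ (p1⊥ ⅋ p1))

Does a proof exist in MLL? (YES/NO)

Derivation (root first):
[⊗]  ⊢ p0, (p0⊥ ⊗ (p1⊥ ⅋ p1))
  [Ax]  ⊢ p0, p0⊥
  [⅋]  ⊢ (p1⊥ ⅋ p1)
    [Ax]  ⊢ p1, p1⊥

Result: YES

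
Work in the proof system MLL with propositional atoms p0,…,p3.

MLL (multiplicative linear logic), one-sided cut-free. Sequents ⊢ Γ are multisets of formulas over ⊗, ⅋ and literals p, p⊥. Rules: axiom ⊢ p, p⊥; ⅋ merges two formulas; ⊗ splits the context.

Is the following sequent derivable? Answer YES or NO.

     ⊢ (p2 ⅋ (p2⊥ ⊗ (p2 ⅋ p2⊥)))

Derivation (root first):
[⅋]  ⊢ (p2 ⅋ (p2⊥ ⊗ (p2 ⅋ p2⊥)))
  [⊗]  ⊢ p2, (p2⊥ ⊗ (p2 ⅋ p2⊥))
    [Ax]  ⊢ p2, p2⊥
    [⅋]  ⊢ (p2 ⅋ p2⊥)
      [Ax]  ⊢ p2, p2⊥

Result: YES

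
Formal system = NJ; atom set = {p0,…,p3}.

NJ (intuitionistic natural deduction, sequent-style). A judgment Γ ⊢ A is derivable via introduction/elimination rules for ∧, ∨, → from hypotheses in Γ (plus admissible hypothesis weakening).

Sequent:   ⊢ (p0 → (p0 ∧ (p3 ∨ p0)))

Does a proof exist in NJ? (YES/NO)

Derivation (root first):
[→I]  ⊢ (p0 → (p0 ∧ (p3 ∨ p0)))
  [∧I] p0 ⊢ (p0 ∧ (p3 ∨ p0))
    [Ax] p0 ⊢ p0
    [∨I₂] p0 ⊢ (p3 ∨ p0)
      [Ax] p0 ⊢ p0

Result: YES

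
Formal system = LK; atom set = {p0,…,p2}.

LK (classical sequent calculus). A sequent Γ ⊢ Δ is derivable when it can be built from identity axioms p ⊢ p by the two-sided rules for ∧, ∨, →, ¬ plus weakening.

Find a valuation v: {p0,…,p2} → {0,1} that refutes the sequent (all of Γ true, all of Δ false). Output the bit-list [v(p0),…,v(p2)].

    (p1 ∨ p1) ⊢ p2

Truth-table refutation:
  v=000: Γ:[(p1 ∨ p1)=F] Δ:[p2=F] refutes=False
  v=001: Γ:[(p1 ∨ p1)=F] Δ:[p2=T] refutes=False
  v=010: Γ:[(p1 ∨ p1)=T] Δ:[p2=F] refutes=True  ← countermodel

Result: [0, 1, 0]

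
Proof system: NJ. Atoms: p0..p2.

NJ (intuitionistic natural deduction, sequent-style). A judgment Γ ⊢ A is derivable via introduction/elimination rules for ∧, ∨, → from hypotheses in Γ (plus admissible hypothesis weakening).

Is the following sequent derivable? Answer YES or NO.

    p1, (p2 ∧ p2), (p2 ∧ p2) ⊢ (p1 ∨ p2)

Derivation (root first):
[∨I₁] p1, (p2 ∧ p2), (p2 ∧ p2) ⊢ (p1 ∨ p2)
  [Wk] p1, (p2 ∧ p2), (p2 ∧ p2) ⊢ p1
    [Wk] p1, (p2 ∧ p2) ⊢ p1
      [Ax] p1 ⊢ p1

Result: YES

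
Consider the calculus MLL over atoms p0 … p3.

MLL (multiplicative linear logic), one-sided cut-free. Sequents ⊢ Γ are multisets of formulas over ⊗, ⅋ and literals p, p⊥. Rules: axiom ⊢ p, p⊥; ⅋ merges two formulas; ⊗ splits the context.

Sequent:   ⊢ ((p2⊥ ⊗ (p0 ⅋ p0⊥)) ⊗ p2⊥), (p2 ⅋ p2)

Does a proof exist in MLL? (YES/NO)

Proof tree:
[⅋]  ⊢ ((p2⊥ ⊗ (p0 ⅋ p0⊥)) ⊗ p2⊥), (p2 ⅋ p2)
  [⊗]  ⊢ p2, p2, ((p2⊥ ⊗ (p0 ⅋ p0⊥)) ⊗ p2⊥)
    [⊗]  ⊢ p2, (p2⊥ ⊗ (p0 ⅋ p0⊥))
      [Ax]  ⊢ p2, p2⊥
      [⅋]  ⊢ (p0 ⅋ p0⊥)
        [Ax]  ⊢ p0, p0⊥
    [Ax]  ⊢ p2, p2⊥

Result: YES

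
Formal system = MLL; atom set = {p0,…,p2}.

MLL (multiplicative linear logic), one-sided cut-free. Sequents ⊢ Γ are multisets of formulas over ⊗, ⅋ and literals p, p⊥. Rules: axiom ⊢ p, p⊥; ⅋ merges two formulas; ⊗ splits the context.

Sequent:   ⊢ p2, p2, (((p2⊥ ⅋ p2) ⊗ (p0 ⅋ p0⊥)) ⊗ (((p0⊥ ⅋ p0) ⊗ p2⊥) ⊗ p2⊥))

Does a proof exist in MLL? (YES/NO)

Proof tree:
[⊗]  ⊢ p2, p2, (((p2⊥ ⅋ p2) ⊗ (p0 ⅋ p0⊥)) ⊗ (((p0⊥ ⅋ p0) ⊗ p2⊥) ⊗ p2⊥))
  [⊗]  ⊢ ((p2⊥ ⅋ p2) ⊗ (p0 ⅋ p0⊥))
    [⅋]  ⊢ (p2⊥ ⅋ p2)
      [Ax]  ⊢ p2, p2⊥
    [⅋]  ⊢ (p0 ⅋ p0⊥)
      [Ax]  ⊢ p0, p0⊥
  [⊗]  ⊢ p2, p2, (((p0⊥ ⅋ p0) ⊗ p2⊥) ⊗ p2⊥)
    [⊗]  ⊢ p2, ((p0⊥ ⅋ p0) ⊗ p2⊥)
      [⅋]  ⊢ (p0⊥ ⅋ p0)
        [Ax]  ⊢ p0, p0⊥
      [Ax]  ⊢ p2, p2⊥
    [Ax]  ⊢ p2, p2⊥

Result: YES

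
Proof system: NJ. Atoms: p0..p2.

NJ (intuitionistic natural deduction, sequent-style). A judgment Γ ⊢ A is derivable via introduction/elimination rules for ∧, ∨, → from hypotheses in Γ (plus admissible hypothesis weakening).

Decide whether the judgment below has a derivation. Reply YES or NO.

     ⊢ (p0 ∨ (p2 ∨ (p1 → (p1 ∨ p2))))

Proof tree:
[∨I₂]  ⊢ (p0 ∨ (p2 ∨ (p1 → (p1 ∨ p2))))
  [∨I₂]  ⊢ (p2 ∨ (p1 → (p1 ∨ p2)))
    [→I]  ⊢ (p1 → (p1 ∨ p2))
      [∨I₁] p1 ⊢ (p1 ∨ p2)
        [Ax] p1 ⊢ p1

Result: YES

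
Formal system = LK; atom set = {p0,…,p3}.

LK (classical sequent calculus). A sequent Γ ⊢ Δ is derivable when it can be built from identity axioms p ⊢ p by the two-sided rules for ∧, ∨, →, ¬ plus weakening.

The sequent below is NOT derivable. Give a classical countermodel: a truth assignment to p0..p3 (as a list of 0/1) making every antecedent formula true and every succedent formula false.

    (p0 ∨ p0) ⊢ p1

Enumerate valuations to refute Γ ⊢ Δ:
  v=0000: Γ:[(p0 ∨ p0)=F] Δ:[p1=F] refutes=False
  v=0001: Γ:[(p0 ∨ p0)=F] Δ:[p1=F] refutes=False
  v=0010: Γ:[(p0 ∨ p0)=F] Δ:[p1=F] refutes=False
  v=0011: Γ:[(p0 ∨ p0)=F] Δ:[p1=F] refutes=False
  v=0100: Γ:[(p0 ∨ p0)=F] Δ:[p1=T] refutes=False
  v=0101: Γ:[(p0 ∨ p0)=F] Δ:[p1=T] refutes=False
  v=0110: Γ:[(p0 ∨ p0)=F] Δ:[p1=T] refutes=False
  v=0111: Γ:[(p0 ∨ p0)=F] Δ:[p1=T] refutes=False
  v=1000: Γ:[(p0 ∨ p0)=T] Δ:[p1=F] refutes=True  ← countermodel

Result: [1, 0, 0, 0]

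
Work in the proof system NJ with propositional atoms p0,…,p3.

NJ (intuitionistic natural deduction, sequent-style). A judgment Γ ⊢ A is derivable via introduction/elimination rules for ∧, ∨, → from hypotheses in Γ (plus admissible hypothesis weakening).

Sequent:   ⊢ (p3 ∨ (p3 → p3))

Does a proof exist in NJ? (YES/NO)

Proof tree:
[∨I₂]  ⊢ (p3 ∨ (p3 → p3))
  [→I]  ⊢ (p3 → p3)
    [Ax] p3 ⊢ p3

Result: YES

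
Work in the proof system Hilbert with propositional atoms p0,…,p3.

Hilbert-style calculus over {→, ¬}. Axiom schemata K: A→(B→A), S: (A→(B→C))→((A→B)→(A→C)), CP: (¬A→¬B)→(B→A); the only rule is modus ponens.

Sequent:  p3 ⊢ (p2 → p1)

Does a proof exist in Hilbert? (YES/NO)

Search for a countermodel by truth-table:
  v=0000: Γ:[p3=F] Δ:[(p2 → p1)=T] refutes=False
  v=0001: Γ:[p3=T] Δ:[(p2 → p1)=T] refutes=False
  v=0010: Γ:[p3=F] Δ:[(p2 → p1)=F] refutes=False
  v=0011: Γ:[p3=T] Δ:[(p2 → p1)=F] refutes=True  ← countermodel

Result: NO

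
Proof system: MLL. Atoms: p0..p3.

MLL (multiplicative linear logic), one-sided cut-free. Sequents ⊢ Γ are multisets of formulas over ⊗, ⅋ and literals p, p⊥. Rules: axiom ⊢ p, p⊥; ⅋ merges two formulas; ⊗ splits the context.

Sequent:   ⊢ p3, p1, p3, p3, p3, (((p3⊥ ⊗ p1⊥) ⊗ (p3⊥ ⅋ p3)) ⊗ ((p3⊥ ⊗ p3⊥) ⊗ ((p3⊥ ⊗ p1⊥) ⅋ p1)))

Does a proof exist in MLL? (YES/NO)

Derivation (root first):
[⊗]  ⊢ p3, p1, p3, p3, p3, (((p3⊥ ⊗ p1⊥) ⊗ (p3⊥ ⅋ p3)) ⊗ ((p3⊥ ⊗ p3⊥) ⊗ ((p3⊥ ⊗ p1⊥) ⅋ p1)))
  [⊗]  ⊢ p3, p1, ((p3⊥ ⊗ p1⊥) ⊗ (p3⊥ ⅋ p3))
    [⊗]  ⊢ p3, p1, (p3⊥ ⊗ p1⊥)
      [Ax]  ⊢ p3, p3⊥
      [Ax]  ⊢ p1, p1⊥
    [⅋]  ⊢ (p3⊥ ⅋ p3)
      [Ax]  ⊢ p3, p3⊥
  [⊗]  ⊢ p3, p3, p3, ((p3⊥ ⊗ p3⊥) ⊗ ((p3⊥ ⊗ p1⊥) ⅋ p1))
    [⊗]  ⊢ p3, p3, (p3⊥ ⊗ p3⊥)
      [Ax]  ⊢ p3, p3⊥
      [Ax]  ⊢ p3, p3⊥
    [⅋]  ⊢ p3, ((p3⊥ ⊗ p1⊥) ⅋ p1)
      [⊗]  ⊢ p3, p1, (p3⊥ ⊗ p1⊥)
        [Ax]  ⊢ p3, p3⊥
        [Ax]  ⊢ p1, p1⊥

Result: YES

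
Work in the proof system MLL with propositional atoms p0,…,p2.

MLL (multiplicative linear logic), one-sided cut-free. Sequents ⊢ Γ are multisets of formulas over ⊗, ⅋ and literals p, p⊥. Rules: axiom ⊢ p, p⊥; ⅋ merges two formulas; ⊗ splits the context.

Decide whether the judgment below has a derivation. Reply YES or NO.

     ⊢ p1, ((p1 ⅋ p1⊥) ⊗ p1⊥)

Derivation trace:
[⊗]  ⊢ p1, ((p1 ⅋ p1⊥) ⊗ p1⊥)
  [⅋]  ⊢ (p1 ⅋ p1⊥)
    [Ax]  ⊢ p1, p1⊥
  [Ax]  ⊢ p1, p1⊥

Result: YES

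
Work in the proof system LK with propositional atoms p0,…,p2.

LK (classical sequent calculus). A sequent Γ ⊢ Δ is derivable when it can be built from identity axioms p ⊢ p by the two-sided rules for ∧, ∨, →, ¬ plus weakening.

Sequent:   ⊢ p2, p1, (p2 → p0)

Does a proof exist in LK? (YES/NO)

Proof tree:
[→R]  ⊢ p2, p1, (p2 → p0)
  [WR] p2 ⊢ p2, p1, p0
    [WR] p2 ⊢ p2, p1
      [Ax] p2 ⊢ p2

Result: YES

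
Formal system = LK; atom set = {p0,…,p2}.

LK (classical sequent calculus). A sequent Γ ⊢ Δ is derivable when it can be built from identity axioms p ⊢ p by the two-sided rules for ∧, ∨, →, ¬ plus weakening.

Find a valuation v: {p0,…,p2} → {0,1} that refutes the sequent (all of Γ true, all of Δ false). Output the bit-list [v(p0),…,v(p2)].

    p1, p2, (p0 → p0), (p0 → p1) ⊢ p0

Truth-table refutation:
  v=000: Γ:[p1=F, p2=F, (p0 → p0)=T, (p0 → p1)=T] Δ:[p0=F] refutes=False
  v=001: Γ:[p1=F, p2=T, (p0 → p0)=T, (p0 → p1)=T] Δ:[p0=F] refutes=False
  v=010: Γ:[p1=T, p2=F, (p0 → p0)=T, (p0 → p1)=T] Δ:[p0=F] refutes=False
  v=011: Γ:[p1=T, p2=T, (p0 → p0)=T, (p0 → p1)=T] Δ:[p0=F] refutes=True  ← countermodel

Result: [0, 1, 1]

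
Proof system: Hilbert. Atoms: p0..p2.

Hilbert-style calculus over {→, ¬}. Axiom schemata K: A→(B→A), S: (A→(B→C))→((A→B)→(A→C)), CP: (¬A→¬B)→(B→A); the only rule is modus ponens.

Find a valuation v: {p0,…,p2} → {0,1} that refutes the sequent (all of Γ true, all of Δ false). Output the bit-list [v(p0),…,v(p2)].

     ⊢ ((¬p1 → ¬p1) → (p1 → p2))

Truth-table refutation:
  v=000: Γ:[] Δ:[((¬p1 → ¬p1) → (p1 → p2))=T] refutes=False
  v=001: Γ:[] Δ:[((¬p1 → ¬p1) → (p1 → p2))=T] refutes=False
  v=010: Γ:[] Δ:[((¬p1 → ¬p1) → (p1 → p2))=F] refutes=True  ← countermodel

Result: [0, 1, 0]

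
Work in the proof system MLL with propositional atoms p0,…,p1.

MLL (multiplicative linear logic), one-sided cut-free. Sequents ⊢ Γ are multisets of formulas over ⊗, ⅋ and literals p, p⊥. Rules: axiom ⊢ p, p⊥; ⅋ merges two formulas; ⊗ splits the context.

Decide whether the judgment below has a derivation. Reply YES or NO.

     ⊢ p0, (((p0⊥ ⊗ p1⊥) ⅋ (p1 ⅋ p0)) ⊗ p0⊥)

Derivation trace:
[⊗]  ⊢ p0, (((p0⊥ ⊗ p1⊥) ⅋ (p1 ⅋ p0)) ⊗ p0⊥)
  [⅋]  ⊢ ((p0⊥ ⊗ p1⊥) ⅋ (p1 ⅋ p0))
    [⅋]  ⊢ (p0⊥ ⊗ p1⊥), (p1 ⅋ p0)
      [⊗]  ⊢ p0, p1, (p0⊥ ⊗ p1⊥)
        [Ax]  ⊢ p0, p0⊥
        [Ax]  ⊢ p1, p1⊥
  [Ax]  ⊢ p0, p0⊥

Result: YES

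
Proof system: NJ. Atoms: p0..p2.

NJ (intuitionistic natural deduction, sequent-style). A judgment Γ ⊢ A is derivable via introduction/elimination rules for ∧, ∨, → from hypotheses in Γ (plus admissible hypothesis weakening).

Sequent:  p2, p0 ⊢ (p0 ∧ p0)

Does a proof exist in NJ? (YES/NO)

Derivation (root first):
[∧I] p2, p0 ⊢ (p0 ∧ p0)
  [Ax] p0 ⊢ p0
  [Wk] p0, p2 ⊢ p0
    [Ax] p0 ⊢ p0

Result: YES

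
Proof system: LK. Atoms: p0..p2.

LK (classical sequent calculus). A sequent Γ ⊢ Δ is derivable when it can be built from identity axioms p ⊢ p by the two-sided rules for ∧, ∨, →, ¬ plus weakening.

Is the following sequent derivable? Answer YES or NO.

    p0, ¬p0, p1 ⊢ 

Proof tree:
[WL] p0, ¬p0, p1 ⊢ 
  [¬L] p0, ¬p0 ⊢ 
    [Ax] p0 ⊢ p0

Result: YES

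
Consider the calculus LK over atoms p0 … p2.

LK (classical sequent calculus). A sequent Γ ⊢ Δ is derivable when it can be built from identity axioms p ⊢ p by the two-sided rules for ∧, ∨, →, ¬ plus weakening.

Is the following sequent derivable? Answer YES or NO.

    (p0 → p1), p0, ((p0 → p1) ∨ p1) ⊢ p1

Derivation (root first):
[∨L] (p0 → p1), p0, ((p0 → p1) ∨ p1) ⊢ p1
  [→L] p0, (p0 → p1) ⊢ p1
    [Ax] p0 ⊢ p0
    [Ax] p1 ⊢ p1
  [WL] p0, (p0 → p1), p1 ⊢ p1
    [→L] p0, (p0 → p1) ⊢ p1
      [Ax] p0 ⊢ p0
      [Ax] p1 ⊢ p1

Result: YES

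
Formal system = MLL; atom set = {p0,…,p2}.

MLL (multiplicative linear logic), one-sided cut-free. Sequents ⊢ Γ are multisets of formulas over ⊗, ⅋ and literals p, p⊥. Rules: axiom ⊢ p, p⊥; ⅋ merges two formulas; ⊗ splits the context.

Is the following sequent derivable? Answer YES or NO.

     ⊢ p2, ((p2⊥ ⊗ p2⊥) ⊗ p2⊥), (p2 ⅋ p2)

Proof tree:
[⅋]  ⊢ p2, ((p2⊥ ⊗ p2⊥) ⊗ p2⊥), (p2 ⅋ p2)
  [⊗]  ⊢ p2, p2, p2, ((p2⊥ ⊗ p2⊥) ⊗ p2⊥)
    [⊗]  ⊢ p2, p2, (p2⊥ ⊗ p2⊥)
      [Ax]  ⊢ p2, p2⊥
      [Ax]  ⊢ p2, p2⊥
    [Ax]  ⊢ p2, p2⊥

Result: YES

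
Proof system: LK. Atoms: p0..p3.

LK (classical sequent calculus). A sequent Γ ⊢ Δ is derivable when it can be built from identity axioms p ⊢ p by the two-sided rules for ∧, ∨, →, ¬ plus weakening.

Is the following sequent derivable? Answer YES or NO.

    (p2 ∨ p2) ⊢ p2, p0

Proof tree:
[WR] (p2 ∨ p2) ⊢ p2, p0
  [∨L] (p2 ∨ p2) ⊢ p2
    [Ax] p2 ⊢ p2
    [Ax] p2 ⊢ p2

Result: YES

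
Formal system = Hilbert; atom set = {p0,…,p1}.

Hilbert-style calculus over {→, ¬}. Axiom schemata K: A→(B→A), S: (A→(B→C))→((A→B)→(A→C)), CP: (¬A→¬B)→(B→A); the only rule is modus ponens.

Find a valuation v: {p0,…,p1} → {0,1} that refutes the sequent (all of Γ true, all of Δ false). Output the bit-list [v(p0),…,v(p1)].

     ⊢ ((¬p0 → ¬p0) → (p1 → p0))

Enumerate valuations to refute Γ ⊢ Δ:
  v=00: Γ:[] Δ:[((¬p0 → ¬p0) → (p1 → p0))=T] refutes=False
  v=01: Γ:[] Δ:[((¬p0 → ¬p0) → (p1 → p0))=F] refutes=True  ← countermodel

Result: [0, 1]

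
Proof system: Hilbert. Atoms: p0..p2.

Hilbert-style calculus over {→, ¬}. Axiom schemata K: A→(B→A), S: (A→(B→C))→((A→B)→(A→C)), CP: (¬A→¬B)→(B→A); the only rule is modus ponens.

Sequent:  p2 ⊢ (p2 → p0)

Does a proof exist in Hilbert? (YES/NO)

Truth-table refutation:
  v=000: Γ:[p2=F] Δ:[(p2 → p0)=T] refutes=False
  v=001: Γ:[p2=T] Δ:[(p2 → p0)=F] refutes=True  ← countermodel

Result: NO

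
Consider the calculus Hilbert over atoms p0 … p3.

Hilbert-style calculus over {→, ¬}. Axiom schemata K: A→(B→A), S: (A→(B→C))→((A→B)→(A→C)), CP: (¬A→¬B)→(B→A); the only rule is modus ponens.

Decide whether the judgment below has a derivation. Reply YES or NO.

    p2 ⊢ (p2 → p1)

Search for a countermodel by truth-table:
  v=0000: Γ:[p2=F] Δ:[(p2 → p1)=T] refutes=False
  v=0001: Γ:[p2=F] Δ:[(p2 → p1)=T] refutes=False
  v=0010: Γ:[p2=T] Δ:[(p2 → p1)=F] refutes=True  ← countermodel

Result: NO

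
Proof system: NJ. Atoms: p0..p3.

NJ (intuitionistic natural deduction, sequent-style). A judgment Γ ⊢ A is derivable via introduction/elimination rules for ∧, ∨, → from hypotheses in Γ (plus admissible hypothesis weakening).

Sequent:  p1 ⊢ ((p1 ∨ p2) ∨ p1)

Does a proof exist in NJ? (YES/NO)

Derivation trace:
[∨I₁] p1 ⊢ ((p1 ∨ p2) ∨ p1)
  [∨I₁] p1 ⊢ (p1 ∨ p2)
    [Ax] p1 ⊢ p1

Result: YES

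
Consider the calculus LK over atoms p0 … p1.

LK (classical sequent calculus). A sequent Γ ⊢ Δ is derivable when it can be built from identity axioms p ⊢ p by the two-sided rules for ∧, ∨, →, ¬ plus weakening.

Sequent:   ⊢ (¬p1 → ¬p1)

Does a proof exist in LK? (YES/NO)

Proof tree:
[→R]  ⊢ (¬p1 → ¬p1)
  [¬L] ¬p1 ⊢ ¬p1
    [¬R]  ⊢ p1, ¬p1
      [Ax] p1 ⊢ p1

Result: YES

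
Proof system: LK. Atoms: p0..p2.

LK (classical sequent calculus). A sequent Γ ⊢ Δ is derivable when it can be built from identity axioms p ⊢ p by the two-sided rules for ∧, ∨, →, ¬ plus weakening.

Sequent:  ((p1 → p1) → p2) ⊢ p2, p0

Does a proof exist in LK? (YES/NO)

Derivation (root first):
[WR] ((p1 → p1) → p2) ⊢ p2, p0
  [→L] ((p1 → p1) → p2) ⊢ p2
    [→R]  ⊢ (p1 → p1)
      [Ax] p1 ⊢ p1
    [Ax] p2 ⊢ p2

Result: YES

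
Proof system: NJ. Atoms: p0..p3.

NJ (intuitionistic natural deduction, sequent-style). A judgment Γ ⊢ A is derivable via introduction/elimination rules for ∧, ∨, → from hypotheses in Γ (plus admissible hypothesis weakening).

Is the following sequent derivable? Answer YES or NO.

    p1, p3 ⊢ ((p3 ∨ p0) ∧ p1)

Derivation trace:
[∧I] p1, p3 ⊢ ((p3 ∨ p0) ∧ p1)
  [∨I₁] p3 ⊢ (p3 ∨ p0)
    [Ax] p3 ⊢ p3
  [Ax] p1 ⊢ p1

Result: YES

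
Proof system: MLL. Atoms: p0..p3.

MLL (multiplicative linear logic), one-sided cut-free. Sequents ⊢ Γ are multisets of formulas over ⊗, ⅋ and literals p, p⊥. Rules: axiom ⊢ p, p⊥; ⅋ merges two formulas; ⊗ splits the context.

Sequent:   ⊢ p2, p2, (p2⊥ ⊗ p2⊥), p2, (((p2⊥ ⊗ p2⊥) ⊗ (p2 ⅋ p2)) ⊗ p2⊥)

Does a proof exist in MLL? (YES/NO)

Derivation (root first):
[⊗]  ⊢ p2, p2, (p2⊥ ⊗ p2⊥), p2, (((p2⊥ ⊗ p2⊥) ⊗ (p2 ⅋ p2)) ⊗ p2⊥)
  [⊗]  ⊢ p2, p2, (p2⊥ ⊗ p2⊥), ((p2⊥ ⊗ p2⊥) ⊗ (p2 ⅋ p2))
    [⊗]  ⊢ p2, p2, (p2⊥ ⊗ p2⊥)
      [Ax]  ⊢ p2, p2⊥
      [Ax]  ⊢ p2, p2⊥
    [⅋]  ⊢ (p2⊥ ⊗ p2⊥), (p2 ⅋ p2)
      [⊗]  ⊢ p2, p2, (p2⊥ ⊗ p2⊥)
        [Ax]  ⊢ p2, p2⊥
        [Ax]  ⊢ p2, p2⊥
  [Ax]  ⊢ p2, p2⊥

Result: YES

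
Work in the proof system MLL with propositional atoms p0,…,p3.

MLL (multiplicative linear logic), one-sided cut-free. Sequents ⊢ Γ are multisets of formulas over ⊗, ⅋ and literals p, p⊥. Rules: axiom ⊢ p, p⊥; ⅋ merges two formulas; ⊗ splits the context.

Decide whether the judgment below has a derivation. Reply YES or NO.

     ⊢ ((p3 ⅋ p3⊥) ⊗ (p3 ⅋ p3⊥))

Derivation trace:
[⊗]  ⊢ ((p3 ⅋ p3⊥) ⊗ (p3 ⅋ p3⊥))
  [⅋]  ⊢ (p3 ⅋ p3⊥)
    [Ax]  ⊢ p3, p3⊥
  [⅋]  ⊢ (p3 ⅋ p3⊥)
    [Ax]  ⊢ p3, p3⊥

Result: YES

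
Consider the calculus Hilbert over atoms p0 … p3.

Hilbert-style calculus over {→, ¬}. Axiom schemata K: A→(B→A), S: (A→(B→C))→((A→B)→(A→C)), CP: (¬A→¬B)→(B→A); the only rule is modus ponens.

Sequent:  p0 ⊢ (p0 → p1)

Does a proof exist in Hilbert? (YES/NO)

Search for a countermodel by truth-table:
  v=0000: Γ:[p0=F] Δ:[(p0 → p1)=T] refutes=False
  v=0001: Γ:[p0=F] Δ:[(p0 → p1)=T] refutes=False
  v=0010: Γ:[p0=F] Δ:[(p0 → p1)=T] refutes=False
  v=0011: Γ:[p0=F] Δ:[(p0 → p1)=T] refutes=False
  v=0100: Γ:[p0=F] Δ:[(p0 → p1)=T] refutes=False
  v=0101: Γ:[p0=F] Δ:[(p0 → p1)=T] refutes=False
  v=0110: Γ:[p0=F] Δ:[(p0 → p1)=T] refutes=False
  v=0111: Γ:[p0=F] Δ:[(p0 → p1)=T] refutes=False
  v=1000: Γ:[p0=T] Δ:[(p0 → p1)=F] refutes=True  ← countermodel

Result: NO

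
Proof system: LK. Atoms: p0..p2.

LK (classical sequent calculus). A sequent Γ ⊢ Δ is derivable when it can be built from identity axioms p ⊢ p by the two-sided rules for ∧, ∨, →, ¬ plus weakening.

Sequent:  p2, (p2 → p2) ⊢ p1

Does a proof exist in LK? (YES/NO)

Search for a countermodel by truth-table:
  v=000: Γ:[p2=F, (p2 → p2)=T] Δ:[p1=F] refutes=False
  v=001: Γ:[p2=T, (p2 → p2)=T] Δ:[p1=F] refutes=True  ← countermodel

Result: NO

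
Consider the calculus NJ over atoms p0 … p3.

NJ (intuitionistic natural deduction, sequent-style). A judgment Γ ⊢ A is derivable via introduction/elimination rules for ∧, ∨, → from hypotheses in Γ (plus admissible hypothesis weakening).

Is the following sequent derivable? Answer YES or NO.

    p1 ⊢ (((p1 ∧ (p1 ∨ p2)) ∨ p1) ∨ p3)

Derivation trace:
[∨I₁] p1 ⊢ (((p1 ∧ (p1 ∨ p2)) ∨ p1) ∨ p3)
  [∨I₁] p1 ⊢ ((p1 ∧ (p1 ∨ p2)) ∨ p1)
    [∧I] p1 ⊢ (p1 ∧ (p1 ∨ p2))
      [Ax] p1 ⊢ p1
      [∨I₁] p1 ⊢ (p1 ∨ p2)
        [Ax] p1 ⊢ p1

Result: YES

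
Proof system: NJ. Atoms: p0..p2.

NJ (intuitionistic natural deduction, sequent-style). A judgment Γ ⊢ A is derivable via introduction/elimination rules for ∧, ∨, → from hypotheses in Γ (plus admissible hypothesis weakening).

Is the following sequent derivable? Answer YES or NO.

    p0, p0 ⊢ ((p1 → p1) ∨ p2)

Derivation trace:
[Wk] p0, p0 ⊢ ((p1 → p1) ∨ p2)
  [∨I₁] p0 ⊢ ((p1 → p1) ∨ p2)
    [Wk] p0 ⊢ (p1 → p1)
      [→I]  ⊢ (p1 → p1)
        [Ax] p1 ⊢ p1

Result: YES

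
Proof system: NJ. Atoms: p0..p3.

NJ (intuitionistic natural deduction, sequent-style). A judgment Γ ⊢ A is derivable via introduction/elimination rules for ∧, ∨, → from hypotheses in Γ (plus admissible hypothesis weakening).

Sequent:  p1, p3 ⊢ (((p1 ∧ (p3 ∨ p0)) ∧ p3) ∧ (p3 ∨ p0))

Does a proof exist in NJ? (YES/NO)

Derivation (root first):
[∧I] p1, p3 ⊢ (((p1 ∧ (p3 ∨ p0)) ∧ p3) ∧ (p3 ∨ p0))
  [∧I] p1, p3 ⊢ ((p1 ∧ (p3 ∨ p0)) ∧ p3)
    [∧I] p1, p3 ⊢ (p1 ∧ (p3 ∨ p0))
      [Ax] p1 ⊢ p1
      [∨I₁] p3 ⊢ (p3 ∨ p0)
        [Ax] p3 ⊢ p3
    [Ax] p3 ⊢ p3
  [∨I₁] p3 ⊢ (p3 ∨ p0)
    [Ax] p3 ⊢ p3

Result: YES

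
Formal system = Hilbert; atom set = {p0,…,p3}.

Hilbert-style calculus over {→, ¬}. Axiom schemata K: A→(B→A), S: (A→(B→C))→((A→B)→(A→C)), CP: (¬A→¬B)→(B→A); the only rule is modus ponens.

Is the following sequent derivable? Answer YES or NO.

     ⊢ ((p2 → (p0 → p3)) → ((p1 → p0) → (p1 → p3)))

Enumerate valuations to refute Γ ⊢ Δ:
  v=0000: Γ:[] Δ:[((p2 → (p0 → p3)) → ((p1 → p0) → (p1 → p3)))=T] refutes=False
  v=0001: Γ:[] Δ:[((p2 → (p0 → p3)) → ((p1 → p0) → (p1 → p3)))=T] refutes=False
  v=0010: Γ:[] Δ:[((p2 → (p0 → p3)) → ((p1 → p0) → (p1 → p3)))=T] refutes=False
  v=0011: Γ:[] Δ:[((p2 → (p0 → p3)) → ((p1 → p0) → (p1 → p3)))=T] refutes=False
  v=0100: Γ:[] Δ:[((p2 → (p0 → p3)) → ((p1 → p0) → (p1 → p3)))=T] refutes=False
  v=0101: Γ:[] Δ:[((p2 → (p0 → p3)) → ((p1 → p0) → (p1 → p3)))=T] refutes=False
  v=0110: Γ:[] Δ:[((p2 → (p0 → p3)) → ((p1 → p0) → (p1 → p3)))=T] refutes=False
  v=0111: Γ:[] Δ:[((p2 → (p0 → p3)) → ((p1 → p0) → (p1 → p3)))=T] refutes=False
  v=1000: Γ:[] Δ:[((p2 → (p0 → p3)) → ((p1 → p0) → (p1 → p3)))=T] refutes=False
  v=1001: Γ:[] Δ:[((p2 → (p0 → p3)) → ((p1 → p0) → (p1 → p3)))=T] refutes=False
  v=1010: Γ:[] Δ:[((p2 → (p0 → p3)) → ((p1 → p0) → (p1 → p3)))=T] refutes=False
  v=1011: Γ:[] Δ:[((p2 → (p0 → p3)) → ((p1 → p0) → (p1 → p3)))=T] refutes=False
  v=1100: Γ:[] Δ:[((p2 → (p0 → p3)) → ((p1 → p0) → (p1 → p3)))=F] refutes=True  ← countermodel

Result: NO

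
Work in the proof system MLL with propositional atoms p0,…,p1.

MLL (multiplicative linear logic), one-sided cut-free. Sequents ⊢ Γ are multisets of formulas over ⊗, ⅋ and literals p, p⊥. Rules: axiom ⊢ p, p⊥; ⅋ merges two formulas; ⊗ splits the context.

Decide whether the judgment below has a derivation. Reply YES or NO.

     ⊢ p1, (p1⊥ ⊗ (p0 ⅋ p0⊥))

Derivation (root first):
[⊗]  ⊢ p1, (p1⊥ ⊗ (p0 ⅋ p0⊥))
  [Ax]  ⊢ p1, p1⊥
  [⅋]  ⊢ (p0 ⅋ p0⊥)
    [Ax]  ⊢ p0, p0⊥

Result: YES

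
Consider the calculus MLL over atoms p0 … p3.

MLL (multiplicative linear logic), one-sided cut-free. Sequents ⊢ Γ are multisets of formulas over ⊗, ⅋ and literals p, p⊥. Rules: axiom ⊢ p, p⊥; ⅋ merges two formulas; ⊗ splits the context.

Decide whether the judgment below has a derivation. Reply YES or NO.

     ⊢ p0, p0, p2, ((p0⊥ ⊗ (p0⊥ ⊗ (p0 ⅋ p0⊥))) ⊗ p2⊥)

Derivation trace:
[⊗]  ⊢ p0, p0, p2, ((p0⊥ ⊗ (p0⊥ ⊗ (p0 ⅋ p0⊥))) ⊗ p2⊥)
  [⊗]  ⊢ p0, p0, (p0⊥ ⊗ (p0⊥ ⊗ (p0 ⅋ p0⊥)))
    [Ax]  ⊢ p0, p0⊥
    [⊗]  ⊢ p0, (p0⊥ ⊗ (p0 ⅋ p0⊥))
      [Ax]  ⊢ p0, p0⊥
      [⅋]  ⊢ (p0 ⅋ p0⊥)
        [Ax]  ⊢ p0, p0⊥
  [Ax]  ⊢ p2, p2⊥

Result: YES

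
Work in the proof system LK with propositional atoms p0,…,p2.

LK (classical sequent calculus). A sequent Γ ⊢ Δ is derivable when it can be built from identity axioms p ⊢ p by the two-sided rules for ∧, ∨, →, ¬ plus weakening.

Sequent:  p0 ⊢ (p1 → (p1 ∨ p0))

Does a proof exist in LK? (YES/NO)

Derivation (root first):
[→R] p0 ⊢ (p1 → (p1 ∨ p0))
  [∨R] p1, p0 ⊢ (p1 ∨ p0)
    [WR] p1, p0 ⊢ p1, p0
      [WL] p1, p0 ⊢ p1
        [Ax] p1 ⊢ p1

Result: YES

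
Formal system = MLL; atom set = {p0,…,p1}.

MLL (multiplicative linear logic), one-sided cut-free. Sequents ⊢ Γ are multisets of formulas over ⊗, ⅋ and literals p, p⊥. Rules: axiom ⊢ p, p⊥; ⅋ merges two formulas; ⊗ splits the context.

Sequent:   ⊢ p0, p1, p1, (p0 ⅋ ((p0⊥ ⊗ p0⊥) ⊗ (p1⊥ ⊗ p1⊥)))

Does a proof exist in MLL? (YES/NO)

Proof tree:
[⅋]  ⊢ p0, p1, p1, (p0 ⅋ ((p0⊥ ⊗ p0⊥) ⊗ (p1⊥ ⊗ p1⊥)))
  [⊗]  ⊢ p0, p0, p1, p1, ((p0⊥ ⊗ p0⊥) ⊗ (p1⊥ ⊗ p1⊥))
    [⊗]  ⊢ p0, p0, (p0⊥ ⊗ p0⊥)
      [Ax]  ⊢ p0, p0⊥
      [Ax]  ⊢ p0, p0⊥
    [⊗]  ⊢ p1, p1, (p1⊥ ⊗ p1⊥)
      [Ax]  ⊢ p1, p1⊥
      [Ax]  ⊢ p1, p1⊥

Result: YES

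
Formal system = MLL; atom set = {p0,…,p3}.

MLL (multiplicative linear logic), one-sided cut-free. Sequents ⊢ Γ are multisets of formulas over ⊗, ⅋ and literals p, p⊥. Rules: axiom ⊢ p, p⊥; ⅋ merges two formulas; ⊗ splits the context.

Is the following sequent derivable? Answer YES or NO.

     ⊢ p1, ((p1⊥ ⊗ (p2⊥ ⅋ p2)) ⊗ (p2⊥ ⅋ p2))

Derivation (root first):
[⊗]  ⊢ p1, ((p1⊥ ⊗ (p2⊥ ⅋ p2)) ⊗ (p2⊥ ⅋ p2))
  [⊗]  ⊢ p1, (p1⊥ ⊗ (p2⊥ ⅋ p2))
    [Ax]  ⊢ p1, p1⊥
    [⅋]  ⊢ (p2⊥ ⅋ p2)
      [Ax]  ⊢ p2, p2⊥
  [⅋]  ⊢ (p2⊥ ⅋ p2)
    [Ax]  ⊢ p2, p2⊥

Result: YES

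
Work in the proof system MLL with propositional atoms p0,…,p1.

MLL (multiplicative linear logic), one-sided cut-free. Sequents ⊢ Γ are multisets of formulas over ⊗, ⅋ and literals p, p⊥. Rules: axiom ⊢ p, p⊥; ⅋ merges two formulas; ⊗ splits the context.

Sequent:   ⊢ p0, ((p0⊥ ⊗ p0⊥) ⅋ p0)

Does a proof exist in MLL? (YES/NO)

Proof tree:
[⅋]  ⊢ p0, ((p0⊥ ⊗ p0⊥) ⅋ p0)
  [⊗]  ⊢ p0, p0, (p0⊥ ⊗ p0⊥)
    [Ax]  ⊢ p0, p0⊥
    [Ax]  ⊢ p0, p0⊥

Result: YES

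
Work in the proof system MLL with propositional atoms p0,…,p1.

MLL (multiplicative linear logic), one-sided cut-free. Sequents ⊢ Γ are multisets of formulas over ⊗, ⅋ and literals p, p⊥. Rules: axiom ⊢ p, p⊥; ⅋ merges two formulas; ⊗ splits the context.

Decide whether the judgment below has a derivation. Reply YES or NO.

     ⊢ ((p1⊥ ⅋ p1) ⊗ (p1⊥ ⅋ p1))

Derivation trace:
[⊗]  ⊢ ((p1⊥ ⅋ p1) ⊗ (p1⊥ ⅋ p1))
  [⅋]  ⊢ (p1⊥ ⅋ p1)
    [Ax]  ⊢ p1, p1⊥
  [⅋]  ⊢ (p1⊥ ⅋ p1)
    [Ax]  ⊢ p1, p1⊥

Result: YES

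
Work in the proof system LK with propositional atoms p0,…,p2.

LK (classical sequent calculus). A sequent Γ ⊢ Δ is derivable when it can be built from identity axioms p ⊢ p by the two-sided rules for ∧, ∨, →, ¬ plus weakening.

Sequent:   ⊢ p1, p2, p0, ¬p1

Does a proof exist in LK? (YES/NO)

Derivation trace:
[¬R]  ⊢ p1, p2, p0, ¬p1
  [WR] p1 ⊢ p1, p2, p0
    [WR] p1 ⊢ p1, p2
      [Ax] p1 ⊢ p1

Result: YES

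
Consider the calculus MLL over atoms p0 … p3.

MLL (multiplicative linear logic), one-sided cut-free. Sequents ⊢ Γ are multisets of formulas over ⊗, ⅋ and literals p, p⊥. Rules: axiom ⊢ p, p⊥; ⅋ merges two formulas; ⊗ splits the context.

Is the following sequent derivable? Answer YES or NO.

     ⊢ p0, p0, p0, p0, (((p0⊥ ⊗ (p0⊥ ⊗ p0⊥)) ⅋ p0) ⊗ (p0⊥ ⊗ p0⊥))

Proof tree:
[⊗]  ⊢ p0, p0, p0, p0, (((p0⊥ ⊗ (p0⊥ ⊗ p0⊥)) ⅋ p0) ⊗ (p0⊥ ⊗ p0⊥))
  [⅋]  ⊢ p0, p0, ((p0⊥ ⊗ (p0⊥ ⊗ p0⊥)) ⅋ p0)
    [⊗]  ⊢ p0, p0, p0, (p0⊥ ⊗ (p0⊥ ⊗ p0⊥))
      [Ax]  ⊢ p0, p0⊥
      [⊗]  ⊢ p0, p0, (p0⊥ ⊗ p0⊥)
        [Ax]  ⊢ p0, p0⊥
        [Ax]  ⊢ p0, p0⊥
  [⊗]  ⊢ p0, p0, (p0⊥ ⊗ p0⊥)
    [Ax]  ⊢ p0, p0⊥
    [Ax]  ⊢ p0, p0⊥

Result: YES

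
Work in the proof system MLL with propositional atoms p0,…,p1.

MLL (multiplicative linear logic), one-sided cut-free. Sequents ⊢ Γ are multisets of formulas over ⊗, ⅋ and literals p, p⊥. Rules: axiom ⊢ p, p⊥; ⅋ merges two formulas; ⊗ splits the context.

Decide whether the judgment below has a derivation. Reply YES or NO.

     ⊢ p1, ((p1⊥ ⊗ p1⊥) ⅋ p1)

Proof tree:
[⅋]  ⊢ p1, ((p1⊥ ⊗ p1⊥) ⅋ p1)
  [⊗]  ⊢ p1, p1, (p1⊥ ⊗ p1⊥)
    [Ax]  ⊢ p1, p1⊥
    [Ax]  ⊢ p1, p1⊥

Result: YES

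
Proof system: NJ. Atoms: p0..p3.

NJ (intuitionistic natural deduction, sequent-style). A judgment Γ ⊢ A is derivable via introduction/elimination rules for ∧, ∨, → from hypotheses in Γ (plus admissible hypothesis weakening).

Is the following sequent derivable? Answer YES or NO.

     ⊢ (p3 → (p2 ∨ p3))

Derivation trace:
[→I]  ⊢ (p3 → (p2 ∨ p3))
  [∨I₂] p3 ⊢ (p2 ∨ p3)
    [Ax] p3 ⊢ p3

Result: YES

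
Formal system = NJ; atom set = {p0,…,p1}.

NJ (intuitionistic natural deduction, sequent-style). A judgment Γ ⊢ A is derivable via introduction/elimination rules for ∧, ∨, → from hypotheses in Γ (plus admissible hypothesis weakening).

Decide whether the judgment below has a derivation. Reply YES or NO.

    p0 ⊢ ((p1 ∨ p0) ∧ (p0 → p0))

Derivation trace:
[∧I] p0 ⊢ ((p1 ∨ p0) ∧ (p0 → p0))
  [∨I₂] p0 ⊢ (p1 ∨ p0)
    [Ax] p0 ⊢ p0
  [→I]  ⊢ (p0 → p0)
    [Ax] p0 ⊢ p0

Result: YES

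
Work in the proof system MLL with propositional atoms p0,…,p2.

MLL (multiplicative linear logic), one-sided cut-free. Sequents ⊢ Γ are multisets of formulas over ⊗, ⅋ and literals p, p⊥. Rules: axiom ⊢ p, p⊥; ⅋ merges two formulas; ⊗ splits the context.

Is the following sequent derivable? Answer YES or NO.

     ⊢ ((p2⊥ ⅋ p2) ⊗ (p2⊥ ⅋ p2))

Derivation (root first):
[⊗]  ⊢ ((p2⊥ ⅋ p2) ⊗ (p2⊥ ⅋ p2))
  [⅋]  ⊢ (p2⊥ ⅋ p2)
    [Ax]  ⊢ p2, p2⊥
  [⅋]  ⊢ (p2⊥ ⅋ p2)
    [Ax]  ⊢ p2, p2⊥

Result: YES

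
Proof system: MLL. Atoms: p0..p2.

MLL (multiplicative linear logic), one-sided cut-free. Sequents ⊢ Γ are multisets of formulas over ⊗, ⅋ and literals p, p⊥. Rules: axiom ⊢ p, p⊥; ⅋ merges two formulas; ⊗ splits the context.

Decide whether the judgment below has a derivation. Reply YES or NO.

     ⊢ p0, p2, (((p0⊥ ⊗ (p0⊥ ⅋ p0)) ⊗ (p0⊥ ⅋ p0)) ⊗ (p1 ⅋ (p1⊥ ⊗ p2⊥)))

Proof tree:
[⊗]  ⊢ p0, p2, (((p0⊥ ⊗ (p0⊥ ⅋ p0)) ⊗ (p0⊥ ⅋ p0)) ⊗ (p1 ⅋ (p1⊥ ⊗ p2⊥)))
  [⊗]  ⊢ p0, ((p0⊥ ⊗ (p0⊥ ⅋ p0)) ⊗ (p0⊥ ⅋ p0))
    [⊗]  ⊢ p0, (p0⊥ ⊗ (p0⊥ ⅋ p0))
      [Ax]  ⊢ p0, p0⊥
      [⅋]  ⊢ (p0⊥ ⅋ p0)
        [Ax]  ⊢ p0, p0⊥
    [⅋]  ⊢ (p0⊥ ⅋ p0)
      [Ax]  ⊢ p0, p0⊥
  [⅋]  ⊢ p2, (p1 ⅋ (p1⊥ ⊗ p2⊥))
    [⊗]  ⊢ p1, p2, (p1⊥ ⊗ p2⊥)
      [Ax]  ⊢ p1, p1⊥
      [Ax]  ⊢ p2, p2⊥

Result: YES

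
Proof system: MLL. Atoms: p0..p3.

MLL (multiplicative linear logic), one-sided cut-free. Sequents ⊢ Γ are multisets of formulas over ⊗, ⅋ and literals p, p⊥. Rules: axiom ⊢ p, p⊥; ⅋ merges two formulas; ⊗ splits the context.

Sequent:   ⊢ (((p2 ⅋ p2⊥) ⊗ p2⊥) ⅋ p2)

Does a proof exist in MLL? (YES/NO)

Derivation (root first):
[⅋]  ⊢ (((p2 ⅋ p2⊥) ⊗ p2⊥) ⅋ p2)
  [⊗]  ⊢ p2, ((p2 ⅋ p2⊥) ⊗ p2⊥)
    [⅋]  ⊢ (p2 ⅋ p2⊥)
      [Ax]  ⊢ p2, p2⊥
    [Ax]  ⊢ p2, p2⊥

Result: YES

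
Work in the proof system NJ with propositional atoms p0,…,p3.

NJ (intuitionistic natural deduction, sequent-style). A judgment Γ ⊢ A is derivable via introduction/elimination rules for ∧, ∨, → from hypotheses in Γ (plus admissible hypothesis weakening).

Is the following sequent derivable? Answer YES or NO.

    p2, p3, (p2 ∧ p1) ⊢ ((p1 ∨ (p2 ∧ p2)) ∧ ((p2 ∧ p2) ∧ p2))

Derivation (root first):
[∧I] p2, p3, (p2 ∧ p1) ⊢ ((p1 ∨ (p2 ∧ p2)) ∧ ((p2 ∧ p2) ∧ p2))
  [∨I₂] p2, p3 ⊢ (p1 ∨ (p2 ∧ p2))
    [Wk] p2, p3 ⊢ (p2 ∧ p2)
      [∧I] p2 ⊢ (p2 ∧ p2)
        [Ax] p2 ⊢ p2
        [Ax] p2 ⊢ p2
  [∧I] p2, (p2 ∧ p1) ⊢ ((p2 ∧ p2) ∧ p2)
    [Wk] p2, (p2 ∧ p1) ⊢ (p2 ∧ p2)
      [∧I] p2 ⊢ (p2 ∧ p2)
        [Ax] p2 ⊢ p2
        [Ax] p2 ⊢ p2
    [Ax] p2 ⊢ p2

Result: YES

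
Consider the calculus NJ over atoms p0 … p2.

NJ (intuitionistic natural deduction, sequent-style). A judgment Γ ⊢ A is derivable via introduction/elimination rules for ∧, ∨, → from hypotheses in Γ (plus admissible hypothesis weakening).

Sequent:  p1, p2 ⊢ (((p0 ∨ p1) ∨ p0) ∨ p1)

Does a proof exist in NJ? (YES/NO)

Derivation (root first):
[∨I₁] p1, p2 ⊢ (((p0 ∨ p1) ∨ p0) ∨ p1)
  [∨I₁] p1, p2 ⊢ ((p0 ∨ p1) ∨ p0)
    [∨I₂] p1, p2 ⊢ (p0 ∨ p1)
      [Wk] p1, p2 ⊢ p1
        [Ax] p1 ⊢ p1

Result: YES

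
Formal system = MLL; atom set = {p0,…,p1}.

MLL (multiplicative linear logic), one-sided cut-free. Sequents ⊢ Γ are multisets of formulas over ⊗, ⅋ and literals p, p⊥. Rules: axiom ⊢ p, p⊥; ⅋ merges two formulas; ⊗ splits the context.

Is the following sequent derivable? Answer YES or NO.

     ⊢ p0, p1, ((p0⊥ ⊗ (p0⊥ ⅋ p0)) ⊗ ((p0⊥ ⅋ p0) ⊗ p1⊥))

Proof tree:
[⊗]  ⊢ p0, p1, ((p0⊥ ⊗ (p0⊥ ⅋ p0)) ⊗ ((p0⊥ ⅋ p0) ⊗ p1⊥))
  [⊗]  ⊢ p0, (p0⊥ ⊗ (p0⊥ ⅋ p0))
    [Ax]  ⊢ p0, p0⊥
    [⅋]  ⊢ (p0⊥ ⅋ p0)
      [Ax]  ⊢ p0, p0⊥
  [⊗]  ⊢ p1, ((p0⊥ ⅋ p0) ⊗ p1⊥)
    [⅋]  ⊢ (p0⊥ ⅋ p0)
      [Ax]  ⊢ p0, p0⊥
    [Ax]  ⊢ p1, p1⊥

Result: YES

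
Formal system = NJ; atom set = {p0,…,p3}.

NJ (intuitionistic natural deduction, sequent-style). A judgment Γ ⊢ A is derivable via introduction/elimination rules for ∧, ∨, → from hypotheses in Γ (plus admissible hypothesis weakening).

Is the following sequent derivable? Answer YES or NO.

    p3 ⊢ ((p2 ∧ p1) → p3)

Derivation trace:
[→I] p3 ⊢ ((p2 ∧ p1) → p3)
  [Wk] p3, (p2 ∧ p1) ⊢ p3
    [Ax] p3 ⊢ p3

Result: YES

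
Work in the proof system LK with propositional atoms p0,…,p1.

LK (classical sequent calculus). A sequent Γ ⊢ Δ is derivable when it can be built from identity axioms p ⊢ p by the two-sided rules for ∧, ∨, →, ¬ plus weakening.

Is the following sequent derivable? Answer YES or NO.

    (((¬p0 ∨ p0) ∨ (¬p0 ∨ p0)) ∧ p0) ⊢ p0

Proof tree:
[∧L] (((¬p0 ∨ p0) ∨ (¬p0 ∨ p0)) ∧ p0) ⊢ p0
  [∨L] p0, ((¬p0 ∨ p0) ∨ (¬p0 ∨ p0)) ⊢ p0
    [∨L] p0, (¬p0 ∨ p0) ⊢ p0
      [¬L] p0, ¬p0 ⊢ 
        [Ax] p0 ⊢ p0
      [Ax] p0 ⊢ p0
    [∨L] p0, (¬p0 ∨ p0) ⊢ p0
      [¬L] p0, ¬p0 ⊢ 
        [Ax] p0 ⊢ p0
      [Ax] p0 ⊢ p0

Result: YES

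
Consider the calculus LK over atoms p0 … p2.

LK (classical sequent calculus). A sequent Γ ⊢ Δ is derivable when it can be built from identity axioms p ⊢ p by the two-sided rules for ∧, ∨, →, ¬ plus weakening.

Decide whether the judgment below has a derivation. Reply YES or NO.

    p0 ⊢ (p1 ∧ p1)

Truth-table refutation:
  v=000: Γ:[p0=F] Δ:[(p1 ∧ p1)=F] refutes=False
  v=001: Γ:[p0=F] Δ:[(p1 ∧ p1)=F] refutes=False
  v=010: Γ:[p0=F] Δ:[(p1 ∧ p1)=T] refutes=False
  v=011: Γ:[p0=F] Δ:[(p1 ∧ p1)=T] refutes=False
  v=100: Γ:[p0=T] Δ:[(p1 ∧ p1)=F] refutes=True  ← countermodel

Result: NO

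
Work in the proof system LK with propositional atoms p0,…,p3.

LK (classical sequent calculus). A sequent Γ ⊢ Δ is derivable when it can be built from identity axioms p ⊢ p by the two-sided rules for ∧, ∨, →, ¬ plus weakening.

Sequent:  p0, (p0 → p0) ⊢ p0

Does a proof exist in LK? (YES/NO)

Derivation trace:
[→L] p0, (p0 → p0) ⊢ p0
  [WR] p0 ⊢ p0, p0
    [Ax] p0 ⊢ p0
  [Ax] p0 ⊢ p0

Result: YES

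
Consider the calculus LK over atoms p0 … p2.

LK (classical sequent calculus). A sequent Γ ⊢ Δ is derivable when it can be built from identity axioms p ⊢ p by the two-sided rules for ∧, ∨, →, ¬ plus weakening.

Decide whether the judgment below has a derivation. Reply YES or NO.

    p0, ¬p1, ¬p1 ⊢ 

Enumerate valuations to refute Γ ⊢ Δ:
  v=000: Γ:[p0=F, ¬p1=T, ¬p1=T] Δ:[] refutes=False
  v=001: Γ:[p0=F, ¬p1=T, ¬p1=T] Δ:[] refutes=False
  v=010: Γ:[p0=F, ¬p1=F, ¬p1=F] Δ:[] refutes=False
  v=011: Γ:[p0=F, ¬p1=F, ¬p1=F] Δ:[] refutes=False
  v=100: Γ:[p0=T, ¬p1=T, ¬p1=T] Δ:[] refutes=True  ← countermodel

Result: NO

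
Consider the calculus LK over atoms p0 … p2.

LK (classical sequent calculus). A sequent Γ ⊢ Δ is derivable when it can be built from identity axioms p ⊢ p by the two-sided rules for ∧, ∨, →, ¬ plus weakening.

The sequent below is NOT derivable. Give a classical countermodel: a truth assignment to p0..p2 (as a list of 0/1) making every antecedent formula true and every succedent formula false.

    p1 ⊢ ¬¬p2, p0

Enumerate valuations to refute Γ ⊢ Δ:
  v=000: Γ:[p1=F] Δ:[¬¬p2=F, p0=F] refutes=False
  v=001: Γ:[p1=F] Δ:[¬¬p2=T, p0=F] refutes=False
  v=010: Γ:[p1=T] Δ:[¬¬p2=F, p0=F] refutes=True  ← countermodel

Result: [0, 1, 0]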